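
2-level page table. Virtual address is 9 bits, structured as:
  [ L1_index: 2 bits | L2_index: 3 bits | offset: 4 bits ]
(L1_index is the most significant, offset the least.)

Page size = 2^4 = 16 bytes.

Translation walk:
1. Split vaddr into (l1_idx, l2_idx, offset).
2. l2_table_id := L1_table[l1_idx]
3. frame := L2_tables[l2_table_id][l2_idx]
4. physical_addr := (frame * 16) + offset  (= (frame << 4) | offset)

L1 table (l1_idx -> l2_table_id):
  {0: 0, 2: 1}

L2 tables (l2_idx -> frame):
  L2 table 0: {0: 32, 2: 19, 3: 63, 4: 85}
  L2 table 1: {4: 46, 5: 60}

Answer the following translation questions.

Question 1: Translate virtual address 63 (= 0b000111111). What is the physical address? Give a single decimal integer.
Answer: 1023

Derivation:
vaddr = 63 = 0b000111111
Split: l1_idx=0, l2_idx=3, offset=15
L1[0] = 0
L2[0][3] = 63
paddr = 63 * 16 + 15 = 1023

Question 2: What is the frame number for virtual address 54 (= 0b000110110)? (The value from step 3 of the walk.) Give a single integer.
Answer: 63

Derivation:
vaddr = 54: l1_idx=0, l2_idx=3
L1[0] = 0; L2[0][3] = 63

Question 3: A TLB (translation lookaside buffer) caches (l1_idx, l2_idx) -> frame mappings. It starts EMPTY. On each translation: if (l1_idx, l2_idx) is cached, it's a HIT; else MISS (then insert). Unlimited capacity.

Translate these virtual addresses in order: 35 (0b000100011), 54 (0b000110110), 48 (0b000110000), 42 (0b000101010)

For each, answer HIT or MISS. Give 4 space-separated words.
vaddr=35: (0,2) not in TLB -> MISS, insert
vaddr=54: (0,3) not in TLB -> MISS, insert
vaddr=48: (0,3) in TLB -> HIT
vaddr=42: (0,2) in TLB -> HIT

Answer: MISS MISS HIT HIT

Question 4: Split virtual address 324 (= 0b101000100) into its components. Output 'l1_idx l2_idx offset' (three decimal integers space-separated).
vaddr = 324 = 0b101000100
  top 2 bits -> l1_idx = 2
  next 3 bits -> l2_idx = 4
  bottom 4 bits -> offset = 4

Answer: 2 4 4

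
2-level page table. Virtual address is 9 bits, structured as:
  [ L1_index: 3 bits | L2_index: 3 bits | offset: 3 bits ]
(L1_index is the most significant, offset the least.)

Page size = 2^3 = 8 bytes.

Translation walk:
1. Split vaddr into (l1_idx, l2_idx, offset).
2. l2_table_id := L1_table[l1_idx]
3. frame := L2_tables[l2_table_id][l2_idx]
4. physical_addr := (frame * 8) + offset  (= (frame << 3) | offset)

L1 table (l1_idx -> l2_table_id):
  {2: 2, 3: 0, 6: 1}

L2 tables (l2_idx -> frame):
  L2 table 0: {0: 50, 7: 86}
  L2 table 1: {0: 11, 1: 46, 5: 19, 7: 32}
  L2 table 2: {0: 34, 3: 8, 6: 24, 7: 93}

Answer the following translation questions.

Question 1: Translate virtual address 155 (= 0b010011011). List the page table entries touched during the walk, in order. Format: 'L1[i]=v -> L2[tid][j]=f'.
Answer: L1[2]=2 -> L2[2][3]=8

Derivation:
vaddr = 155 = 0b010011011
Split: l1_idx=2, l2_idx=3, offset=3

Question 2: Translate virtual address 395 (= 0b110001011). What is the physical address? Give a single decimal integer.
vaddr = 395 = 0b110001011
Split: l1_idx=6, l2_idx=1, offset=3
L1[6] = 1
L2[1][1] = 46
paddr = 46 * 8 + 3 = 371

Answer: 371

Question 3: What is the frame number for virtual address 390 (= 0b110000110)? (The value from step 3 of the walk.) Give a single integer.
vaddr = 390: l1_idx=6, l2_idx=0
L1[6] = 1; L2[1][0] = 11

Answer: 11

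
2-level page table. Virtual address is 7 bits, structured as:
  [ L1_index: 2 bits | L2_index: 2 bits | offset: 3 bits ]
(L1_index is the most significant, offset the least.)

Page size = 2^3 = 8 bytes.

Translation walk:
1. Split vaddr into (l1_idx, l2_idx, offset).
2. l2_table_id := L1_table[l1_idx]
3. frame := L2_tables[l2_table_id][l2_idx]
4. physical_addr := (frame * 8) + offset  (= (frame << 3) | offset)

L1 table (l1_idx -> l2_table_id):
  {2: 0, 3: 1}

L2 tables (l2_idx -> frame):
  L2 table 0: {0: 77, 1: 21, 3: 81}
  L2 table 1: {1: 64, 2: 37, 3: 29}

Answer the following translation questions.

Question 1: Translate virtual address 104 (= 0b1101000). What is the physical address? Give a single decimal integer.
Answer: 512

Derivation:
vaddr = 104 = 0b1101000
Split: l1_idx=3, l2_idx=1, offset=0
L1[3] = 1
L2[1][1] = 64
paddr = 64 * 8 + 0 = 512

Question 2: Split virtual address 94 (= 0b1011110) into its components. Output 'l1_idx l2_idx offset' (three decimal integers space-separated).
Answer: 2 3 6

Derivation:
vaddr = 94 = 0b1011110
  top 2 bits -> l1_idx = 2
  next 2 bits -> l2_idx = 3
  bottom 3 bits -> offset = 6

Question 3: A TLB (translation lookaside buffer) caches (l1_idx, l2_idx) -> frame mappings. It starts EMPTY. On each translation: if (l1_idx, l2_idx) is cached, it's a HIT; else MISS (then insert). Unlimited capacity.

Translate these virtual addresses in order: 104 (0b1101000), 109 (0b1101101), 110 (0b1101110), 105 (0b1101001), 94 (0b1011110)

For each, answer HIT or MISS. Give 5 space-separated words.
vaddr=104: (3,1) not in TLB -> MISS, insert
vaddr=109: (3,1) in TLB -> HIT
vaddr=110: (3,1) in TLB -> HIT
vaddr=105: (3,1) in TLB -> HIT
vaddr=94: (2,3) not in TLB -> MISS, insert

Answer: MISS HIT HIT HIT MISS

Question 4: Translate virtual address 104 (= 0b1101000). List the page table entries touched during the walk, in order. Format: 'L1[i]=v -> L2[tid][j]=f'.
Answer: L1[3]=1 -> L2[1][1]=64

Derivation:
vaddr = 104 = 0b1101000
Split: l1_idx=3, l2_idx=1, offset=0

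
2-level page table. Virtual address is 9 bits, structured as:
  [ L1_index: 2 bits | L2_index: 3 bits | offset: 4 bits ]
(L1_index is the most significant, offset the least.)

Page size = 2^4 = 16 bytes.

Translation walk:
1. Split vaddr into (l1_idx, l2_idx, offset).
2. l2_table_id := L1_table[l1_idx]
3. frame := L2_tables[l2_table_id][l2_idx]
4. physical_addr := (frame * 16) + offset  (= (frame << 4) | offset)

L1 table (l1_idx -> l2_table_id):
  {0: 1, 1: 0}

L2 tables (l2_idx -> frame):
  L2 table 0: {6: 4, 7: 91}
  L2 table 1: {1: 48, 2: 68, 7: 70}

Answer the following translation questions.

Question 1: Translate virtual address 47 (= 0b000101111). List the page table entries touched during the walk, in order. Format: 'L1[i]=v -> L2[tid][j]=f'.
vaddr = 47 = 0b000101111
Split: l1_idx=0, l2_idx=2, offset=15

Answer: L1[0]=1 -> L2[1][2]=68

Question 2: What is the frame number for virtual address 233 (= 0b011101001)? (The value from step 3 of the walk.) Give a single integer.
vaddr = 233: l1_idx=1, l2_idx=6
L1[1] = 0; L2[0][6] = 4

Answer: 4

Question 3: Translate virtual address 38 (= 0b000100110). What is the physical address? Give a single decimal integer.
Answer: 1094

Derivation:
vaddr = 38 = 0b000100110
Split: l1_idx=0, l2_idx=2, offset=6
L1[0] = 1
L2[1][2] = 68
paddr = 68 * 16 + 6 = 1094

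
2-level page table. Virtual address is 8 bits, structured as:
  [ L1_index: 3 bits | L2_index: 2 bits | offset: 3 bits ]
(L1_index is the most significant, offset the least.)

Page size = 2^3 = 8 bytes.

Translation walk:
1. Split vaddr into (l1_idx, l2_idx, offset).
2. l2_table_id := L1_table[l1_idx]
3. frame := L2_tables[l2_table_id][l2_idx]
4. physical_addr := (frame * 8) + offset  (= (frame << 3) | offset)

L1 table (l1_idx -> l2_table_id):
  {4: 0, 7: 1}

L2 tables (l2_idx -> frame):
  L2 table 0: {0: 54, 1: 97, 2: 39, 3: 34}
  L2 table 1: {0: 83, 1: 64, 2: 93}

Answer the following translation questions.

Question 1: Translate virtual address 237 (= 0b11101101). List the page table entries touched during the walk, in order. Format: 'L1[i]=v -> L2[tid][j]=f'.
Answer: L1[7]=1 -> L2[1][1]=64

Derivation:
vaddr = 237 = 0b11101101
Split: l1_idx=7, l2_idx=1, offset=5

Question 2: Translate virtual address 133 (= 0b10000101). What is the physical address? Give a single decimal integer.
Answer: 437

Derivation:
vaddr = 133 = 0b10000101
Split: l1_idx=4, l2_idx=0, offset=5
L1[4] = 0
L2[0][0] = 54
paddr = 54 * 8 + 5 = 437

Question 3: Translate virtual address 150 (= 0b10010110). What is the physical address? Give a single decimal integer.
vaddr = 150 = 0b10010110
Split: l1_idx=4, l2_idx=2, offset=6
L1[4] = 0
L2[0][2] = 39
paddr = 39 * 8 + 6 = 318

Answer: 318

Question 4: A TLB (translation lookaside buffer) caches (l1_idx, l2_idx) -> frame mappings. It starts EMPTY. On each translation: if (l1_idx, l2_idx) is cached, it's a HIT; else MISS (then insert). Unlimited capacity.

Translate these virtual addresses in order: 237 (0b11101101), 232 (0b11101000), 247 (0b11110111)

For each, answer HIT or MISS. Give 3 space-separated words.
Answer: MISS HIT MISS

Derivation:
vaddr=237: (7,1) not in TLB -> MISS, insert
vaddr=232: (7,1) in TLB -> HIT
vaddr=247: (7,2) not in TLB -> MISS, insert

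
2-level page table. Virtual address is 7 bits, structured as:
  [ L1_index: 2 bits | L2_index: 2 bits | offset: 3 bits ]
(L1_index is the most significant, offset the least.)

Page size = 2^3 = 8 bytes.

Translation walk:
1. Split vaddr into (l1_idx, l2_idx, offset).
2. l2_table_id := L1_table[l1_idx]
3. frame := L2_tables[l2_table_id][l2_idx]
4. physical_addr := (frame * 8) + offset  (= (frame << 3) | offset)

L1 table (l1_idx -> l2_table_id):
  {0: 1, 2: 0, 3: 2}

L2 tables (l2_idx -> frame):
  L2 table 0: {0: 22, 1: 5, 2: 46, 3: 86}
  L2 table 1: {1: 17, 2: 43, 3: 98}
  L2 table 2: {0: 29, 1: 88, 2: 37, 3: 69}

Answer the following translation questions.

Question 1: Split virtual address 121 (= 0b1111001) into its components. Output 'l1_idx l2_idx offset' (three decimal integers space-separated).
Answer: 3 3 1

Derivation:
vaddr = 121 = 0b1111001
  top 2 bits -> l1_idx = 3
  next 2 bits -> l2_idx = 3
  bottom 3 bits -> offset = 1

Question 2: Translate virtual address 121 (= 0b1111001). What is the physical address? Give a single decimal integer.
vaddr = 121 = 0b1111001
Split: l1_idx=3, l2_idx=3, offset=1
L1[3] = 2
L2[2][3] = 69
paddr = 69 * 8 + 1 = 553

Answer: 553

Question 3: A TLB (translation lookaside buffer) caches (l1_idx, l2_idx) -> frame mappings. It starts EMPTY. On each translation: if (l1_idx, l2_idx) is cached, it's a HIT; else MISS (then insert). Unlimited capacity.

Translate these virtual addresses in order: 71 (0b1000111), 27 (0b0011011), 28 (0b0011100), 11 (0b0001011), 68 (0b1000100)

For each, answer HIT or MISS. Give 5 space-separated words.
vaddr=71: (2,0) not in TLB -> MISS, insert
vaddr=27: (0,3) not in TLB -> MISS, insert
vaddr=28: (0,3) in TLB -> HIT
vaddr=11: (0,1) not in TLB -> MISS, insert
vaddr=68: (2,0) in TLB -> HIT

Answer: MISS MISS HIT MISS HIT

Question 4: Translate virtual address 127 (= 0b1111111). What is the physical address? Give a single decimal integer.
Answer: 559

Derivation:
vaddr = 127 = 0b1111111
Split: l1_idx=3, l2_idx=3, offset=7
L1[3] = 2
L2[2][3] = 69
paddr = 69 * 8 + 7 = 559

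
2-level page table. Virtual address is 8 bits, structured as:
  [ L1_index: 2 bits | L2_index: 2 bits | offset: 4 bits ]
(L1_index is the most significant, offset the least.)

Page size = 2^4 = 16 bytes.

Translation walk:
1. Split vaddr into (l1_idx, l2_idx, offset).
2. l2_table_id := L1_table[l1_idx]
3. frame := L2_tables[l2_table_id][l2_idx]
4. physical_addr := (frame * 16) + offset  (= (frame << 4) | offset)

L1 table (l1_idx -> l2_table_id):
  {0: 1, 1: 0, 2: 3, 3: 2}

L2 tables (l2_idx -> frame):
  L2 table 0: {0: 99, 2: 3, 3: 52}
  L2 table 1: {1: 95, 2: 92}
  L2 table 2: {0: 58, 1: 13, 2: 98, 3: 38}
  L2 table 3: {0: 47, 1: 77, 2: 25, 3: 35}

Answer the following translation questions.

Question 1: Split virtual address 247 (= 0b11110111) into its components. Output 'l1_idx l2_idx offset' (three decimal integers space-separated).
vaddr = 247 = 0b11110111
  top 2 bits -> l1_idx = 3
  next 2 bits -> l2_idx = 3
  bottom 4 bits -> offset = 7

Answer: 3 3 7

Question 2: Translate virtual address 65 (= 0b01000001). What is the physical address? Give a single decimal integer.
vaddr = 65 = 0b01000001
Split: l1_idx=1, l2_idx=0, offset=1
L1[1] = 0
L2[0][0] = 99
paddr = 99 * 16 + 1 = 1585

Answer: 1585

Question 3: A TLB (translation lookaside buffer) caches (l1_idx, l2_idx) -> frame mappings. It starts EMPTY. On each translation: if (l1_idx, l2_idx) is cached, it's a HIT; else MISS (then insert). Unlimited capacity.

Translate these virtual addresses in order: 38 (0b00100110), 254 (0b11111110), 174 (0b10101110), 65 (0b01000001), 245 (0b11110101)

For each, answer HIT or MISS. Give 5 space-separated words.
Answer: MISS MISS MISS MISS HIT

Derivation:
vaddr=38: (0,2) not in TLB -> MISS, insert
vaddr=254: (3,3) not in TLB -> MISS, insert
vaddr=174: (2,2) not in TLB -> MISS, insert
vaddr=65: (1,0) not in TLB -> MISS, insert
vaddr=245: (3,3) in TLB -> HIT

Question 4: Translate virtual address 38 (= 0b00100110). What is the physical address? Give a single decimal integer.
Answer: 1478

Derivation:
vaddr = 38 = 0b00100110
Split: l1_idx=0, l2_idx=2, offset=6
L1[0] = 1
L2[1][2] = 92
paddr = 92 * 16 + 6 = 1478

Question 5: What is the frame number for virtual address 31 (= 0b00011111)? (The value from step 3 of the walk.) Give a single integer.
vaddr = 31: l1_idx=0, l2_idx=1
L1[0] = 1; L2[1][1] = 95

Answer: 95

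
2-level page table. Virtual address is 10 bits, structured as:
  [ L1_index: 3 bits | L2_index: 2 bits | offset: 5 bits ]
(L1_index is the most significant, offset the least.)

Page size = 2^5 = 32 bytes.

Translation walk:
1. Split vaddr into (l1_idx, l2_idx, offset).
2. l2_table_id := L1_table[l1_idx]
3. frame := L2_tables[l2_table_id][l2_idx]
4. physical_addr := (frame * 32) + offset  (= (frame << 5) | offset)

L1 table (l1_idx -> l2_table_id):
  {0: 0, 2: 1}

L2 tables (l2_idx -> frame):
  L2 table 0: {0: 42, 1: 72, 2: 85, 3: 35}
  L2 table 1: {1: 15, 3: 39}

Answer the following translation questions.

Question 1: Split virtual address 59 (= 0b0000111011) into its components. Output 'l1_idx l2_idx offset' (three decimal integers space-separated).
vaddr = 59 = 0b0000111011
  top 3 bits -> l1_idx = 0
  next 2 bits -> l2_idx = 1
  bottom 5 bits -> offset = 27

Answer: 0 1 27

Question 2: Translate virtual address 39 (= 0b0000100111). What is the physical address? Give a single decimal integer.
vaddr = 39 = 0b0000100111
Split: l1_idx=0, l2_idx=1, offset=7
L1[0] = 0
L2[0][1] = 72
paddr = 72 * 32 + 7 = 2311

Answer: 2311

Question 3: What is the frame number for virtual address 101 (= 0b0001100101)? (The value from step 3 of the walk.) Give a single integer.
vaddr = 101: l1_idx=0, l2_idx=3
L1[0] = 0; L2[0][3] = 35

Answer: 35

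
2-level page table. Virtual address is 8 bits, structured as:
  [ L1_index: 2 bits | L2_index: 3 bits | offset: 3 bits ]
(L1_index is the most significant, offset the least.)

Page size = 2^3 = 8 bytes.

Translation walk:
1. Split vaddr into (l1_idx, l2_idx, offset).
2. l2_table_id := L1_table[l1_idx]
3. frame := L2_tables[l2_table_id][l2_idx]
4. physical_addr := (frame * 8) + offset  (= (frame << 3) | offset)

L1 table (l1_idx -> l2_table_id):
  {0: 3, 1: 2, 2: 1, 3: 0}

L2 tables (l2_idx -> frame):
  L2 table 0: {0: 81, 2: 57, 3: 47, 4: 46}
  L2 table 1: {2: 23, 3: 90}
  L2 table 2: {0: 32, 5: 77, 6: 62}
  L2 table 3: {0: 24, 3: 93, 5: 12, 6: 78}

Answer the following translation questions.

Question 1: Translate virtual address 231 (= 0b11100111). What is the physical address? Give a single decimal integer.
vaddr = 231 = 0b11100111
Split: l1_idx=3, l2_idx=4, offset=7
L1[3] = 0
L2[0][4] = 46
paddr = 46 * 8 + 7 = 375

Answer: 375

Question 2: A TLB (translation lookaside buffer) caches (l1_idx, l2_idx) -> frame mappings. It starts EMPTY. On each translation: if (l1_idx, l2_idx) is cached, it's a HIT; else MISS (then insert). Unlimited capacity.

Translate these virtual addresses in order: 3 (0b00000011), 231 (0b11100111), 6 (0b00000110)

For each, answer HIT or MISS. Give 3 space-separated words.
Answer: MISS MISS HIT

Derivation:
vaddr=3: (0,0) not in TLB -> MISS, insert
vaddr=231: (3,4) not in TLB -> MISS, insert
vaddr=6: (0,0) in TLB -> HIT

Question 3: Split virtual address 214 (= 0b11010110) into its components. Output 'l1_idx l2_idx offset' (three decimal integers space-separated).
vaddr = 214 = 0b11010110
  top 2 bits -> l1_idx = 3
  next 3 bits -> l2_idx = 2
  bottom 3 bits -> offset = 6

Answer: 3 2 6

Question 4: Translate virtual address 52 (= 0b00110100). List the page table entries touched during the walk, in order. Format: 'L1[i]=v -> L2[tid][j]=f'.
Answer: L1[0]=3 -> L2[3][6]=78

Derivation:
vaddr = 52 = 0b00110100
Split: l1_idx=0, l2_idx=6, offset=4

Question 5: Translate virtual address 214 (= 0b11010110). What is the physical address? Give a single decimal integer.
Answer: 462

Derivation:
vaddr = 214 = 0b11010110
Split: l1_idx=3, l2_idx=2, offset=6
L1[3] = 0
L2[0][2] = 57
paddr = 57 * 8 + 6 = 462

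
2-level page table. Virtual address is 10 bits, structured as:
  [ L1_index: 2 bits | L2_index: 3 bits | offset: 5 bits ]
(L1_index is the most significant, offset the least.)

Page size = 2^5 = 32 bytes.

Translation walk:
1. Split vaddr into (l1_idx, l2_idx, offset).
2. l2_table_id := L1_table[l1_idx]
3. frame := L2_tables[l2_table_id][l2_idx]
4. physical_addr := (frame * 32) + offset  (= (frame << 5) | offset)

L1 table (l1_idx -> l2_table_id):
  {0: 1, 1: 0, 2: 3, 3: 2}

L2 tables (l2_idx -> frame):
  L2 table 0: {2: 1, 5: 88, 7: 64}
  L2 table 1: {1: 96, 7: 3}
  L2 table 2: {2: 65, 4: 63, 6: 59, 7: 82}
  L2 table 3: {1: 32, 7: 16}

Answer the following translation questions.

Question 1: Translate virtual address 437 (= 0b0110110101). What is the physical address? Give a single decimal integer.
Answer: 2837

Derivation:
vaddr = 437 = 0b0110110101
Split: l1_idx=1, l2_idx=5, offset=21
L1[1] = 0
L2[0][5] = 88
paddr = 88 * 32 + 21 = 2837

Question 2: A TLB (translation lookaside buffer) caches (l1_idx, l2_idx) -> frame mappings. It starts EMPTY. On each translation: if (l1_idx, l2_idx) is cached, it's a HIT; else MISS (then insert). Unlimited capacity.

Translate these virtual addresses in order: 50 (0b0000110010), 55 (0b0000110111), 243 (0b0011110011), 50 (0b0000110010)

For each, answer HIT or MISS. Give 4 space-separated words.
vaddr=50: (0,1) not in TLB -> MISS, insert
vaddr=55: (0,1) in TLB -> HIT
vaddr=243: (0,7) not in TLB -> MISS, insert
vaddr=50: (0,1) in TLB -> HIT

Answer: MISS HIT MISS HIT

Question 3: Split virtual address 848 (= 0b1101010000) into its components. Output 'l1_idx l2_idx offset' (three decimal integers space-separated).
Answer: 3 2 16

Derivation:
vaddr = 848 = 0b1101010000
  top 2 bits -> l1_idx = 3
  next 3 bits -> l2_idx = 2
  bottom 5 bits -> offset = 16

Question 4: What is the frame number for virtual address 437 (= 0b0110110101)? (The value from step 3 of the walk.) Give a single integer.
Answer: 88

Derivation:
vaddr = 437: l1_idx=1, l2_idx=5
L1[1] = 0; L2[0][5] = 88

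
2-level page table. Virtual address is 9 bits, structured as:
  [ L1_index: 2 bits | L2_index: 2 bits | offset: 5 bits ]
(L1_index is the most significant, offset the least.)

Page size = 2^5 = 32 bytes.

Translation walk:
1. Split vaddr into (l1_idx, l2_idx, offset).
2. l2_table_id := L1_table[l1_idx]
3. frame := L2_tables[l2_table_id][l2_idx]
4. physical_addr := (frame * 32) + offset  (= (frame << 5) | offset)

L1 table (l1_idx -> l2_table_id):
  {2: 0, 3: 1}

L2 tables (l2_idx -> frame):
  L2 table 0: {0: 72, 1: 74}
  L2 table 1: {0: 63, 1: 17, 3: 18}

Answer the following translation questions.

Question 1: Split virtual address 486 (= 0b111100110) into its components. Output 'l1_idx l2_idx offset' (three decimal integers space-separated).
Answer: 3 3 6

Derivation:
vaddr = 486 = 0b111100110
  top 2 bits -> l1_idx = 3
  next 2 bits -> l2_idx = 3
  bottom 5 bits -> offset = 6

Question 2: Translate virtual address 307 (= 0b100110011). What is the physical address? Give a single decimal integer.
vaddr = 307 = 0b100110011
Split: l1_idx=2, l2_idx=1, offset=19
L1[2] = 0
L2[0][1] = 74
paddr = 74 * 32 + 19 = 2387

Answer: 2387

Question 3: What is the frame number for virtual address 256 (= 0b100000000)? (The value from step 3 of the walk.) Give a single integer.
Answer: 72

Derivation:
vaddr = 256: l1_idx=2, l2_idx=0
L1[2] = 0; L2[0][0] = 72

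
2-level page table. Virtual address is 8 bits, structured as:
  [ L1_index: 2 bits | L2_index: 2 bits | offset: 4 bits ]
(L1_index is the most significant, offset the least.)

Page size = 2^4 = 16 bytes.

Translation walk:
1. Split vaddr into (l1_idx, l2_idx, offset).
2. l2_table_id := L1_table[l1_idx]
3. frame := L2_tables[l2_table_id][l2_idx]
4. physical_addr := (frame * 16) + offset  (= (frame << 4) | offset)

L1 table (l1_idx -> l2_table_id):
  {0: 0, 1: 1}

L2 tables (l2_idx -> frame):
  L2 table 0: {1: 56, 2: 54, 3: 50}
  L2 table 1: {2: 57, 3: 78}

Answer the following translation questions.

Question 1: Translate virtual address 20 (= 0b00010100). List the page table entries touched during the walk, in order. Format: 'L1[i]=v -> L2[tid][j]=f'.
Answer: L1[0]=0 -> L2[0][1]=56

Derivation:
vaddr = 20 = 0b00010100
Split: l1_idx=0, l2_idx=1, offset=4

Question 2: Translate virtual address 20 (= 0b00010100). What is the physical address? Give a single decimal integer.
Answer: 900

Derivation:
vaddr = 20 = 0b00010100
Split: l1_idx=0, l2_idx=1, offset=4
L1[0] = 0
L2[0][1] = 56
paddr = 56 * 16 + 4 = 900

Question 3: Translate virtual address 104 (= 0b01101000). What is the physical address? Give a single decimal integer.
vaddr = 104 = 0b01101000
Split: l1_idx=1, l2_idx=2, offset=8
L1[1] = 1
L2[1][2] = 57
paddr = 57 * 16 + 8 = 920

Answer: 920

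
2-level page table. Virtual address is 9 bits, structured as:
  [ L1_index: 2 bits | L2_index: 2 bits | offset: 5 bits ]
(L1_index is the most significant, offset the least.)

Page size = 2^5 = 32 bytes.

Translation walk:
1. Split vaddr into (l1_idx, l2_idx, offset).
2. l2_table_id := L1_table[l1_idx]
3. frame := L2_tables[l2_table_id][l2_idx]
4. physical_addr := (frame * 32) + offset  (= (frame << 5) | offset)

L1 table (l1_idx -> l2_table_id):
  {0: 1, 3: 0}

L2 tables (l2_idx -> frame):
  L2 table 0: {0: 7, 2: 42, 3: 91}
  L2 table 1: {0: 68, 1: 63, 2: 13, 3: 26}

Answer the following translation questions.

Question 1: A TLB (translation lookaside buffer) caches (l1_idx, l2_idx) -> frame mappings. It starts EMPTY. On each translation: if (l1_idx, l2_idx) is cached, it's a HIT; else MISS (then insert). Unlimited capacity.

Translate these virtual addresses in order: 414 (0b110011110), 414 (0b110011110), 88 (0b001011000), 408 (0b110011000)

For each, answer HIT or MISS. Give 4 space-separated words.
vaddr=414: (3,0) not in TLB -> MISS, insert
vaddr=414: (3,0) in TLB -> HIT
vaddr=88: (0,2) not in TLB -> MISS, insert
vaddr=408: (3,0) in TLB -> HIT

Answer: MISS HIT MISS HIT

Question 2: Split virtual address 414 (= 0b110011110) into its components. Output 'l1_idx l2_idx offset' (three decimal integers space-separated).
vaddr = 414 = 0b110011110
  top 2 bits -> l1_idx = 3
  next 2 bits -> l2_idx = 0
  bottom 5 bits -> offset = 30

Answer: 3 0 30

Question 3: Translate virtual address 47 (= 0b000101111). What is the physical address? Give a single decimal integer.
Answer: 2031

Derivation:
vaddr = 47 = 0b000101111
Split: l1_idx=0, l2_idx=1, offset=15
L1[0] = 1
L2[1][1] = 63
paddr = 63 * 32 + 15 = 2031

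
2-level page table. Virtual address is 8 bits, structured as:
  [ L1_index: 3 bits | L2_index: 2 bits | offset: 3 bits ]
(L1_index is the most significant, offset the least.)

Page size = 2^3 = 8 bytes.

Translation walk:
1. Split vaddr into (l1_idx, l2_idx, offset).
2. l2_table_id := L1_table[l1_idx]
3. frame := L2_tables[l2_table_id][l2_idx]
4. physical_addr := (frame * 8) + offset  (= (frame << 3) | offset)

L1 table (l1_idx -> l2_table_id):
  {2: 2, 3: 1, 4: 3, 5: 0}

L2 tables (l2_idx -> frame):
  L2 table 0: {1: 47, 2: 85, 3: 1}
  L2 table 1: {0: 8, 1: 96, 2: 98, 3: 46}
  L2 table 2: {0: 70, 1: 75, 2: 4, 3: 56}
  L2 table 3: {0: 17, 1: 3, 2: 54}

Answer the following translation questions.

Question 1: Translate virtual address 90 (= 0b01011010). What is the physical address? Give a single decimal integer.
vaddr = 90 = 0b01011010
Split: l1_idx=2, l2_idx=3, offset=2
L1[2] = 2
L2[2][3] = 56
paddr = 56 * 8 + 2 = 450

Answer: 450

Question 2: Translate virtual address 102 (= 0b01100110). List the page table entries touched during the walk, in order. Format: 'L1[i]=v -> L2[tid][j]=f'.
vaddr = 102 = 0b01100110
Split: l1_idx=3, l2_idx=0, offset=6

Answer: L1[3]=1 -> L2[1][0]=8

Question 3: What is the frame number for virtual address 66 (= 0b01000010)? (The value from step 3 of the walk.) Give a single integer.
vaddr = 66: l1_idx=2, l2_idx=0
L1[2] = 2; L2[2][0] = 70

Answer: 70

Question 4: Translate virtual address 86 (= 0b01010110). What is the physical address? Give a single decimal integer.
vaddr = 86 = 0b01010110
Split: l1_idx=2, l2_idx=2, offset=6
L1[2] = 2
L2[2][2] = 4
paddr = 4 * 8 + 6 = 38

Answer: 38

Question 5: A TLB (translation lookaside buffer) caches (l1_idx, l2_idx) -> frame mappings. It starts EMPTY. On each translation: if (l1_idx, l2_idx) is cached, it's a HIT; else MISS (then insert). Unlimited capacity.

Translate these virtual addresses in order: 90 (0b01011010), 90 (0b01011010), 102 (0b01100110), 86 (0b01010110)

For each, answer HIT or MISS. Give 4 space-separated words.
Answer: MISS HIT MISS MISS

Derivation:
vaddr=90: (2,3) not in TLB -> MISS, insert
vaddr=90: (2,3) in TLB -> HIT
vaddr=102: (3,0) not in TLB -> MISS, insert
vaddr=86: (2,2) not in TLB -> MISS, insert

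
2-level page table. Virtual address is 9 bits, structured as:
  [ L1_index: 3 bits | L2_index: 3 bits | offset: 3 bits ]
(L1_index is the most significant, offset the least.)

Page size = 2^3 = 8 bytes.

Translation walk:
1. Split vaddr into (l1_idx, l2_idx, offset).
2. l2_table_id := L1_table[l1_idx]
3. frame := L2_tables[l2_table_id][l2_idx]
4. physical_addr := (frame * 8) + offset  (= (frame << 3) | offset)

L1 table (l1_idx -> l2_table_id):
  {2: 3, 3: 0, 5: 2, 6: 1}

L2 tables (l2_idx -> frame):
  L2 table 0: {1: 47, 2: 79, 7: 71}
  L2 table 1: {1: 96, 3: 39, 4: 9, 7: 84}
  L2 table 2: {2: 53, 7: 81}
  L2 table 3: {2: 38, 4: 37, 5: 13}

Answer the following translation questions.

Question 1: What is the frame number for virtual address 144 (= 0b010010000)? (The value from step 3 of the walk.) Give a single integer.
Answer: 38

Derivation:
vaddr = 144: l1_idx=2, l2_idx=2
L1[2] = 3; L2[3][2] = 38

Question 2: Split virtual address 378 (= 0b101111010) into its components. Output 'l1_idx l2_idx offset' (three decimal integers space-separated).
vaddr = 378 = 0b101111010
  top 3 bits -> l1_idx = 5
  next 3 bits -> l2_idx = 7
  bottom 3 bits -> offset = 2

Answer: 5 7 2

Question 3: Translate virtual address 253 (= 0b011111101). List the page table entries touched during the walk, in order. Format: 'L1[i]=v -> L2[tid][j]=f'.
vaddr = 253 = 0b011111101
Split: l1_idx=3, l2_idx=7, offset=5

Answer: L1[3]=0 -> L2[0][7]=71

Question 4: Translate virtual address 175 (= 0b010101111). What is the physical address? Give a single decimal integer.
Answer: 111

Derivation:
vaddr = 175 = 0b010101111
Split: l1_idx=2, l2_idx=5, offset=7
L1[2] = 3
L2[3][5] = 13
paddr = 13 * 8 + 7 = 111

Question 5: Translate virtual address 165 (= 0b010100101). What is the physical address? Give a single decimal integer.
vaddr = 165 = 0b010100101
Split: l1_idx=2, l2_idx=4, offset=5
L1[2] = 3
L2[3][4] = 37
paddr = 37 * 8 + 5 = 301

Answer: 301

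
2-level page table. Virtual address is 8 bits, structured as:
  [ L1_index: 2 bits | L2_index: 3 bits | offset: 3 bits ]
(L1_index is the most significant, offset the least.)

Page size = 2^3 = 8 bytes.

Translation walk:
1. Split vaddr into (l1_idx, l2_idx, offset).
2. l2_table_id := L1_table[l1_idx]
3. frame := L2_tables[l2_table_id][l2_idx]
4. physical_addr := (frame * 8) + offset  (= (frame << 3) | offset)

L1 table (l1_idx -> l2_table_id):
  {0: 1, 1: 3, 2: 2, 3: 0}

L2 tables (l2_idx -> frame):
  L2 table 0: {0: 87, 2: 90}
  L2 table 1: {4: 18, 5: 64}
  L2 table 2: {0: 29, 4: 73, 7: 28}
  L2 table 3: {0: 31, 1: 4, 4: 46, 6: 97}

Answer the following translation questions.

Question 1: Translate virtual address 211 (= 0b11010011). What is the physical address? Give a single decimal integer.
vaddr = 211 = 0b11010011
Split: l1_idx=3, l2_idx=2, offset=3
L1[3] = 0
L2[0][2] = 90
paddr = 90 * 8 + 3 = 723

Answer: 723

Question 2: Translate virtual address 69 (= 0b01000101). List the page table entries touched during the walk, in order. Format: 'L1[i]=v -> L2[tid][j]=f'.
vaddr = 69 = 0b01000101
Split: l1_idx=1, l2_idx=0, offset=5

Answer: L1[1]=3 -> L2[3][0]=31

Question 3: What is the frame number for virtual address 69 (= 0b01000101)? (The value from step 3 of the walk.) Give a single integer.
vaddr = 69: l1_idx=1, l2_idx=0
L1[1] = 3; L2[3][0] = 31

Answer: 31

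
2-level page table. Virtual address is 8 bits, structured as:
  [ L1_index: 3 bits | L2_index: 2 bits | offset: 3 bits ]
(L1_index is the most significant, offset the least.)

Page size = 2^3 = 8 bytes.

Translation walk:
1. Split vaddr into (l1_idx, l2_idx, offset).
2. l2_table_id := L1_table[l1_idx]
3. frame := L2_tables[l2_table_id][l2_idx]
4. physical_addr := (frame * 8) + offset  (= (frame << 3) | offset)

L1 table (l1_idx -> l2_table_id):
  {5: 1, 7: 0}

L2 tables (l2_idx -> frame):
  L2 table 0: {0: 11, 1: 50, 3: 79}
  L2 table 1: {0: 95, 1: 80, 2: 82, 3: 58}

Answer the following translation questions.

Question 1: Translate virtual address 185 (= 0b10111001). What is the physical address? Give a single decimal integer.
Answer: 465

Derivation:
vaddr = 185 = 0b10111001
Split: l1_idx=5, l2_idx=3, offset=1
L1[5] = 1
L2[1][3] = 58
paddr = 58 * 8 + 1 = 465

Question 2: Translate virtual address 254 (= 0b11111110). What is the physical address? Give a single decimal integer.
Answer: 638

Derivation:
vaddr = 254 = 0b11111110
Split: l1_idx=7, l2_idx=3, offset=6
L1[7] = 0
L2[0][3] = 79
paddr = 79 * 8 + 6 = 638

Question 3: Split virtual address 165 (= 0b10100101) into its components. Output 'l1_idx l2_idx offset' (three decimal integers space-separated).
Answer: 5 0 5

Derivation:
vaddr = 165 = 0b10100101
  top 3 bits -> l1_idx = 5
  next 2 bits -> l2_idx = 0
  bottom 3 bits -> offset = 5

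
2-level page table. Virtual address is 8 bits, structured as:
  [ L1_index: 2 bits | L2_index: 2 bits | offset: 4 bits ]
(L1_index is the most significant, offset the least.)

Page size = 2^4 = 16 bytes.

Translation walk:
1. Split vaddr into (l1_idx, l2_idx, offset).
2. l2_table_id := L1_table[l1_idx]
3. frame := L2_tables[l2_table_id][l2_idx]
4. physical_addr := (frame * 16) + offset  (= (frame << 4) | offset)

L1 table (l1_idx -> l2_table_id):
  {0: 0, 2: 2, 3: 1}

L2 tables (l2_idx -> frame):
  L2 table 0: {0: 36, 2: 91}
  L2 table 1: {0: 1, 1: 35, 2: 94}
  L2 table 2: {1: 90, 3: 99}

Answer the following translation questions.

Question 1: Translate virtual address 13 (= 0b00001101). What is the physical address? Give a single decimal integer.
Answer: 589

Derivation:
vaddr = 13 = 0b00001101
Split: l1_idx=0, l2_idx=0, offset=13
L1[0] = 0
L2[0][0] = 36
paddr = 36 * 16 + 13 = 589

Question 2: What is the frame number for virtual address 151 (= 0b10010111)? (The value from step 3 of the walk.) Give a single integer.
vaddr = 151: l1_idx=2, l2_idx=1
L1[2] = 2; L2[2][1] = 90

Answer: 90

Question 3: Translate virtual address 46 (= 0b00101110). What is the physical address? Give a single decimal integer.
vaddr = 46 = 0b00101110
Split: l1_idx=0, l2_idx=2, offset=14
L1[0] = 0
L2[0][2] = 91
paddr = 91 * 16 + 14 = 1470

Answer: 1470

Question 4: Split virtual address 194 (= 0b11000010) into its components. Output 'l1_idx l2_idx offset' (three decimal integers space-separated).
vaddr = 194 = 0b11000010
  top 2 bits -> l1_idx = 3
  next 2 bits -> l2_idx = 0
  bottom 4 bits -> offset = 2

Answer: 3 0 2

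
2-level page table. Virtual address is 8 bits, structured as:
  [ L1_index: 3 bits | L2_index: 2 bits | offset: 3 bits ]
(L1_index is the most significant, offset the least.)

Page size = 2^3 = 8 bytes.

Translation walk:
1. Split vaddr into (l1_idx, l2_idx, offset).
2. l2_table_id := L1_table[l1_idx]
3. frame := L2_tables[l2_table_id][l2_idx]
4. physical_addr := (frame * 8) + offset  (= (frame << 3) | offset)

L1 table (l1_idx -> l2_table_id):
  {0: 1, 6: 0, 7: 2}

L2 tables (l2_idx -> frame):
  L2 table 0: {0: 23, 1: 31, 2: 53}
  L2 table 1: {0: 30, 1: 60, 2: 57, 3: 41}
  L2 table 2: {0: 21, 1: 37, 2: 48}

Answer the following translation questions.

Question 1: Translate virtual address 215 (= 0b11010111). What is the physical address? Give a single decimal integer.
Answer: 431

Derivation:
vaddr = 215 = 0b11010111
Split: l1_idx=6, l2_idx=2, offset=7
L1[6] = 0
L2[0][2] = 53
paddr = 53 * 8 + 7 = 431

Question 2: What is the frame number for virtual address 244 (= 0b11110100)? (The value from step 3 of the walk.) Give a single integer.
vaddr = 244: l1_idx=7, l2_idx=2
L1[7] = 2; L2[2][2] = 48

Answer: 48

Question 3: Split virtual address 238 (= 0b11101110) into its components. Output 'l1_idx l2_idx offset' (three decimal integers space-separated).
Answer: 7 1 6

Derivation:
vaddr = 238 = 0b11101110
  top 3 bits -> l1_idx = 7
  next 2 bits -> l2_idx = 1
  bottom 3 bits -> offset = 6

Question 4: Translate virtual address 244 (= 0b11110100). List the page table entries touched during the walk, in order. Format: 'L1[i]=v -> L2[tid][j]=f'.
Answer: L1[7]=2 -> L2[2][2]=48

Derivation:
vaddr = 244 = 0b11110100
Split: l1_idx=7, l2_idx=2, offset=4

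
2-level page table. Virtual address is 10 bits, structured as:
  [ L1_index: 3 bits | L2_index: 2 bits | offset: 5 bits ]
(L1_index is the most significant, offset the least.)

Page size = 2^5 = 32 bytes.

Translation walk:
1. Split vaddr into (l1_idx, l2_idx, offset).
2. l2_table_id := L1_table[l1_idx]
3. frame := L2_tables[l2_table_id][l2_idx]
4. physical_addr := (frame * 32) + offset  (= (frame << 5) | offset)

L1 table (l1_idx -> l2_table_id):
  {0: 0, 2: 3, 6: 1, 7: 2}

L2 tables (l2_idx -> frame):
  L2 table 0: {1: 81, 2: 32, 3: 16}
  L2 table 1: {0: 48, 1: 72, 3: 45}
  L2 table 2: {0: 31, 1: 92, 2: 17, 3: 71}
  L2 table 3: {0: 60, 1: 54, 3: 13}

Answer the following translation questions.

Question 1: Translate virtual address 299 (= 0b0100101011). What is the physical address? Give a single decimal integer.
vaddr = 299 = 0b0100101011
Split: l1_idx=2, l2_idx=1, offset=11
L1[2] = 3
L2[3][1] = 54
paddr = 54 * 32 + 11 = 1739

Answer: 1739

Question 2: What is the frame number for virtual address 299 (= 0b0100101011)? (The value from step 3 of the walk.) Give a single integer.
vaddr = 299: l1_idx=2, l2_idx=1
L1[2] = 3; L2[3][1] = 54

Answer: 54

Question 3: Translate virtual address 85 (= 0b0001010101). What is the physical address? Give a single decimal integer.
Answer: 1045

Derivation:
vaddr = 85 = 0b0001010101
Split: l1_idx=0, l2_idx=2, offset=21
L1[0] = 0
L2[0][2] = 32
paddr = 32 * 32 + 21 = 1045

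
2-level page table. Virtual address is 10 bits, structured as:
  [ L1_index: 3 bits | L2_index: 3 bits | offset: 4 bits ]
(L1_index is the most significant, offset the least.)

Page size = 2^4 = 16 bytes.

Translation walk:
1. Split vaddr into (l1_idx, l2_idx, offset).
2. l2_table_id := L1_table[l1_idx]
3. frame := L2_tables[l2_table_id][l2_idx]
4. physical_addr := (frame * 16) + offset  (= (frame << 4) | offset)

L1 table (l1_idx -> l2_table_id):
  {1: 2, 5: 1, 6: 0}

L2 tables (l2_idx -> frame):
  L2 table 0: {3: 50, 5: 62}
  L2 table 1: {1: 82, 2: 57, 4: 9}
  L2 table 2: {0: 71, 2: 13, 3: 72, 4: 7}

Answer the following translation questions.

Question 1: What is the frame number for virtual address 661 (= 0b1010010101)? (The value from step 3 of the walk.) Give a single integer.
Answer: 82

Derivation:
vaddr = 661: l1_idx=5, l2_idx=1
L1[5] = 1; L2[1][1] = 82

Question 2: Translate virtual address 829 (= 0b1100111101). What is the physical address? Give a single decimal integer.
Answer: 813

Derivation:
vaddr = 829 = 0b1100111101
Split: l1_idx=6, l2_idx=3, offset=13
L1[6] = 0
L2[0][3] = 50
paddr = 50 * 16 + 13 = 813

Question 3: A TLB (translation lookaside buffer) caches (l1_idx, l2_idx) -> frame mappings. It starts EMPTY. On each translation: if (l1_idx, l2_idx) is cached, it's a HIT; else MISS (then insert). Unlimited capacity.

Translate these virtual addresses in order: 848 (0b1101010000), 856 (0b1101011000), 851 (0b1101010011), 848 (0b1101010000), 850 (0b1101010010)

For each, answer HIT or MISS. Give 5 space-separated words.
Answer: MISS HIT HIT HIT HIT

Derivation:
vaddr=848: (6,5) not in TLB -> MISS, insert
vaddr=856: (6,5) in TLB -> HIT
vaddr=851: (6,5) in TLB -> HIT
vaddr=848: (6,5) in TLB -> HIT
vaddr=850: (6,5) in TLB -> HIT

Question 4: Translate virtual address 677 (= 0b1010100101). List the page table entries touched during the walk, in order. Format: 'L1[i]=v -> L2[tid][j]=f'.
Answer: L1[5]=1 -> L2[1][2]=57

Derivation:
vaddr = 677 = 0b1010100101
Split: l1_idx=5, l2_idx=2, offset=5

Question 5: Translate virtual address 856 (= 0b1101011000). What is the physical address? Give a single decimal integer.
Answer: 1000

Derivation:
vaddr = 856 = 0b1101011000
Split: l1_idx=6, l2_idx=5, offset=8
L1[6] = 0
L2[0][5] = 62
paddr = 62 * 16 + 8 = 1000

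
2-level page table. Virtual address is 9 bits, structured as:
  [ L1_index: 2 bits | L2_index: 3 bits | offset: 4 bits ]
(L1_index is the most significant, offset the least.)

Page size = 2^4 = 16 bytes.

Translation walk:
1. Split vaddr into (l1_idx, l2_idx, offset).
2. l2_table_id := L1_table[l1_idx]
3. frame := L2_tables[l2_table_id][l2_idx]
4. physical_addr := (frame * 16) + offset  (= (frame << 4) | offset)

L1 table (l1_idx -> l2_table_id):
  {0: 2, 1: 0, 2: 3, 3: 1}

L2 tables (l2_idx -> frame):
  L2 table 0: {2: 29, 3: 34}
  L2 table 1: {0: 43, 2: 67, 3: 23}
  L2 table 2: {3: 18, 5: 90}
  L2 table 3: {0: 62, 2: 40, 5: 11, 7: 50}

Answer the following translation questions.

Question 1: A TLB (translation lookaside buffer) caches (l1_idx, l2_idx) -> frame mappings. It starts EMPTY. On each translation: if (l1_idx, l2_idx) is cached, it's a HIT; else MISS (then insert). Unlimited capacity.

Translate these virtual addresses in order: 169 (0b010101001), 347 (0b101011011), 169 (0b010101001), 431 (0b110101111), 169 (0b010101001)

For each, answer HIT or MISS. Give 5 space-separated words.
Answer: MISS MISS HIT MISS HIT

Derivation:
vaddr=169: (1,2) not in TLB -> MISS, insert
vaddr=347: (2,5) not in TLB -> MISS, insert
vaddr=169: (1,2) in TLB -> HIT
vaddr=431: (3,2) not in TLB -> MISS, insert
vaddr=169: (1,2) in TLB -> HIT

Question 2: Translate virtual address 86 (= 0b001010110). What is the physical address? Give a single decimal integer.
Answer: 1446

Derivation:
vaddr = 86 = 0b001010110
Split: l1_idx=0, l2_idx=5, offset=6
L1[0] = 2
L2[2][5] = 90
paddr = 90 * 16 + 6 = 1446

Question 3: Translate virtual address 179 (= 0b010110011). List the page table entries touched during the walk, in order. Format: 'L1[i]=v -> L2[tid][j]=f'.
Answer: L1[1]=0 -> L2[0][3]=34

Derivation:
vaddr = 179 = 0b010110011
Split: l1_idx=1, l2_idx=3, offset=3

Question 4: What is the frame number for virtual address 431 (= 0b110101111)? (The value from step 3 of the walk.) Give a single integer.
Answer: 67

Derivation:
vaddr = 431: l1_idx=3, l2_idx=2
L1[3] = 1; L2[1][2] = 67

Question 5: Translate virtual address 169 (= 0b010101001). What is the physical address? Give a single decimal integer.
vaddr = 169 = 0b010101001
Split: l1_idx=1, l2_idx=2, offset=9
L1[1] = 0
L2[0][2] = 29
paddr = 29 * 16 + 9 = 473

Answer: 473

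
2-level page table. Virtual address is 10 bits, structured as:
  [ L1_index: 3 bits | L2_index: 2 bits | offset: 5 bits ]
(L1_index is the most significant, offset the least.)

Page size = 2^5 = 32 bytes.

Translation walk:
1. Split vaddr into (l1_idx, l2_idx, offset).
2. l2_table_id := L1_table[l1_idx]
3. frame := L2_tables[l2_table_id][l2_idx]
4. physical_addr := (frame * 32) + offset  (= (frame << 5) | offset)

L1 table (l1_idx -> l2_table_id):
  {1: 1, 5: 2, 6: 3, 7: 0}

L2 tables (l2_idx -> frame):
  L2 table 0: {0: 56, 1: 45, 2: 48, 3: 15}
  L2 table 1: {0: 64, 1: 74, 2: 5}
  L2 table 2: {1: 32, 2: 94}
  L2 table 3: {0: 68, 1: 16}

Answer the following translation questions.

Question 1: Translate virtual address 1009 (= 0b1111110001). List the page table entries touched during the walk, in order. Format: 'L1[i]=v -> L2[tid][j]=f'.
vaddr = 1009 = 0b1111110001
Split: l1_idx=7, l2_idx=3, offset=17

Answer: L1[7]=0 -> L2[0][3]=15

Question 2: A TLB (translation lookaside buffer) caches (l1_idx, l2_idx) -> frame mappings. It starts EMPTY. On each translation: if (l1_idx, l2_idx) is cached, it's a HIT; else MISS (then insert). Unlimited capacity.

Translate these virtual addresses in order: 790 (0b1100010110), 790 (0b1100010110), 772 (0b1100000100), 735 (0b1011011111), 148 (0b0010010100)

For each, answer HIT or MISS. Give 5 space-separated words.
Answer: MISS HIT HIT MISS MISS

Derivation:
vaddr=790: (6,0) not in TLB -> MISS, insert
vaddr=790: (6,0) in TLB -> HIT
vaddr=772: (6,0) in TLB -> HIT
vaddr=735: (5,2) not in TLB -> MISS, insert
vaddr=148: (1,0) not in TLB -> MISS, insert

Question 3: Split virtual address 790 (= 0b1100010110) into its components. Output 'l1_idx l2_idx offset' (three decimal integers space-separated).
vaddr = 790 = 0b1100010110
  top 3 bits -> l1_idx = 6
  next 2 bits -> l2_idx = 0
  bottom 5 bits -> offset = 22

Answer: 6 0 22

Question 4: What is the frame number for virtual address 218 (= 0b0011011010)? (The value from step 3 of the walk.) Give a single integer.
vaddr = 218: l1_idx=1, l2_idx=2
L1[1] = 1; L2[1][2] = 5

Answer: 5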